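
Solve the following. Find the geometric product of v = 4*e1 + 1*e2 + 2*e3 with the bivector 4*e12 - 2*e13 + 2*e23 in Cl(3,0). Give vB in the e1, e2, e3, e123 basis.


vB has grade-1 (vector) and grade-3 (trivector) parts: vB = (v _| B) + (v ^ B).
Vector part <vB>_1:
  e1: -v2*b12 - v3*b13 = -(1)*(4) - (2)*(-2) = 0
  e2: v1*b12 - v3*b23 = (4)*(4) - (2)*(2) = 12
  e3: v1*b13 + v2*b23 = (4)*(-2) + (1)*(2) = -6
Trivector part <vB>_3:
  e123: v1*b23 - v2*b13 + v3*b12 = (4)*(2) - (1)*(-2) + (2)*(4) = 18
vB = 0*e1 + 12*e2 - 6*e3 + 18*e123


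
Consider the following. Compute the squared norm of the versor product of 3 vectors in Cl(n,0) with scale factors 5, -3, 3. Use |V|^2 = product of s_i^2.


Each vector v_i has |v_i|^2 = s_i^2
Squared scales: 5^2 = 25, (-3)^2 = 9, 3^2 = 9
|V|^2 = 25 * 9 * 9
= 2025


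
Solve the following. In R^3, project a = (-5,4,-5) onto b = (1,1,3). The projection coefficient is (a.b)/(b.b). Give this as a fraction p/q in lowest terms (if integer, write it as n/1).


Projection coefficient = (a . b) / (b . b)
a . b = (-5)*1 + 4*1 + (-5)*3
= -5 + 4 + (-15) = -16
b . b = 1^2 + 1^2 + 3^2
= 1 + 1 + 9 = 11
Coefficient = -16/11
In lowest terms: -16/11


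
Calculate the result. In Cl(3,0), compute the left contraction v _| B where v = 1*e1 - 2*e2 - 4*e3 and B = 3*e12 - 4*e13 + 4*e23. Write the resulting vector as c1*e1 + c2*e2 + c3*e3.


Left contraction v _| B = <vB>_1 (grade-1 part of the geometric product vB).
Using e1_|e12 = e2, e2_|e12 = -e1, e1_|e13 = e3, e3_|e13 = -e1, e2_|e23 = e3, e3_|e23 = -e2:
e1 coeff: -v2*b12 - v3*b13 = -(-2)*(3) - (-4)*(-4) = -10
e2 coeff: v1*b12 - v3*b23 = (1)*(3) - (-4)*(4) = 19
e3 coeff: v1*b13 + v2*b23 = (1)*(-4) + (-2)*(4) = -12
v _| B = -10*e1 + 19*e2 - 12*e3


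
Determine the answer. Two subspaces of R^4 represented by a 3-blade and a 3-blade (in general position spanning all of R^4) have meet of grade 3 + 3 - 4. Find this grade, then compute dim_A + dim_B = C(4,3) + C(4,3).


Meet grade = grade(A) + grade(B) - n
= 3 + 3 - 4 = 2
C(4,3) = 4
C(4,3) = 4
dim_A + dim_B = 4 + 4 = 8


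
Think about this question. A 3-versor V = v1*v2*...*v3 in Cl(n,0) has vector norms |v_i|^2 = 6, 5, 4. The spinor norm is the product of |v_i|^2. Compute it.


Spinor norm N(V) = |v1|^2 * |v2|^2 * ... * |v3|^2
= 6 * 5 * 4
Running product: 6, 30, 120
N(V) = 120


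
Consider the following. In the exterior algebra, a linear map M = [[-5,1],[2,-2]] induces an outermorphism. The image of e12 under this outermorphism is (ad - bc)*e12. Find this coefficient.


The outermorphism of a linear map f sends e1^e2 to f(e1)^f(e2).
f(e1) = -5*e1 + 2*e2
f(e2) = 1*e1 - 2*e2
f(e1) ^ f(e2) = (-5*e1 + 2*e2) ^ (1*e1 - 2*e2)
= (-5)*(-2)*e12 + 2*1*e21
= (10 - 2)*e12
= 8*e12
Coefficient = 8


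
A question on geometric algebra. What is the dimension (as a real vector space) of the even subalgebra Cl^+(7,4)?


Even subalgebra dimension = 2^(n-1)
n = 7 + 4 = 11
2^(11 - 1) = 2^10 = 1024
Verification: sum of C(11,k) for even k = 1 + 55 + 330 + 462 + 165 + 11 = 1024
Result = 1024


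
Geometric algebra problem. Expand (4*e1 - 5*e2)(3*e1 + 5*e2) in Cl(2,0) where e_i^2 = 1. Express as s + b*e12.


Expand: (4*e1 - 5*e2)(3*e1 + 5*e2)
= 4*3*e1e1 + 4*5*e1e2 + (-5)*3*e2e1 + (-5)*5*e2e2
Using e1^2 = e2^2 = 1, e2e1 = -e1e2:
Scalar part s = 4*3 + (-5)*5 = 12 + (-25) = -13
Bivector part b = 4*5 - (-5)*3 = 20 - (-15) = 35
uv = -13 + 35*e12


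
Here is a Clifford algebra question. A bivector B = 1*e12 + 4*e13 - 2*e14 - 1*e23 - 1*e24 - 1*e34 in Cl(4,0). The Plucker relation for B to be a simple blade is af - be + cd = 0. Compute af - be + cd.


Plucker relation: af - be + cd
a*f = 1*(-1) = -1
b*e = 4*(-1) = -4
c*d = (-2)*(-1) = 2
af - be + cd = -1 - (-4) + 2
= 5


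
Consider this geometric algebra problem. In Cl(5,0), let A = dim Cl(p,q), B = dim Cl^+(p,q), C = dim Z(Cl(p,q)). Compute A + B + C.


n = 5 + 0 = 5
Total dim = 2^5 = 32
Even subalgebra dim = 2^4 = 16
n is odd, so center dim = 2
Sum = 32 + 16 + 2 = 50


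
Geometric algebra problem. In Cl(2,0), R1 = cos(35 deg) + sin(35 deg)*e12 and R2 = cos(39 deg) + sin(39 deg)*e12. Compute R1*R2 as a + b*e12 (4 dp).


Same-plane rotors commute and their half-angles add:
R1*R2 = cos(a1 + a2) + sin(a1 + a2)*e12.
a1 + a2 = 35 + 39 = 74 deg
cos(74 deg) = 0.2756
sin(74 deg) = 0.9613
R1*R2 = 0.2756 + 0.9613*e12


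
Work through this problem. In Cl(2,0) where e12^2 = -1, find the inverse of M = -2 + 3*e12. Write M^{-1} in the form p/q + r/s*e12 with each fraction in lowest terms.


M = -2 + 3*e12, where e12^2 = -1.
Since M commutes with its reverse ~M = a - b*e12, M * ~M = a^2 - b^2*e12^2 = a^2 + b^2.
So M^{-1} = ~M / (a^2 + b^2) = (a - b*e12)/(a^2 + b^2).
a^2 + b^2 = 4 + 9 = 13
Scalar part = -2/13 = -2/13
Bivector coeff = -3/13 = -3/13
M^{-1} = -2/13 - 3/13*e12


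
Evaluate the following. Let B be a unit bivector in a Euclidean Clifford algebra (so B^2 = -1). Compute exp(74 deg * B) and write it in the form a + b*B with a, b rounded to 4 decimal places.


For a unit bivector B with B^2 = -1, the exponential series gives
e^(theta*B) = cos(theta) + sin(theta)*B (the GA analogue of Euler's formula).
theta = 74 degrees = 1.291544 rad
cos(74 deg) = 0.2756
sin(74 deg) = 0.9613
exp(theta*B) = 0.2756 + 0.9613*B


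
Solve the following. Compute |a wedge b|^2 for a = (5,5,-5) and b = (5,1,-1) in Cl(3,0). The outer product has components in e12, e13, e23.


a wedge b = (a1*b2 - a2*b1)*e12 + (a1*b3 - a3*b1)*e13 + (a2*b3 - a3*b2)*e23
e12 coeff: 5*1 - 5*5 = 5 - 25 = -20
e13 coeff: 5*(-1) - (-5)*5 = -5 - (-25) = 20
e23 coeff: 5*(-1) - (-5)*1 = -5 - (-5) = 0
|a wedge b|^2 = (-20)^2 + 20^2 + 0^2
= 400 + 400 + 0
= 800


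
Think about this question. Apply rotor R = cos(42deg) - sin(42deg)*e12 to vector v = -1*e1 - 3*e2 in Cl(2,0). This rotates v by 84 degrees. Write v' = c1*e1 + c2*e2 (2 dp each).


Rotor R = cos(42deg) - sin(42deg)*e12
Rotation angle theta = 2 * 42 = 84 degrees
v' = R*v*~R rotates v by theta.
cos(84deg) = 0.1045, sin(84deg) = 0.9945
v'_1 = -1*cos(84deg) - (-3)*sin(84deg)
= -1*0.1045 - (-3)*0.9945
= 2.88
v'_2 = -1*sin(84deg) + (-3)*cos(84deg)
= -1*0.9945 + (-3)*0.1045
= -1.31
v' = 2.88*e1 - 1.31*e2


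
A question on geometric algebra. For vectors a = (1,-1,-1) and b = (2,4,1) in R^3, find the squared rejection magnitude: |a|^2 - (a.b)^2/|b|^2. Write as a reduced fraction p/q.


|a|^2 = 1^2 + (-1)^2 + (-1)^2 = 3
|b|^2 = 2^2 + 4^2 + 1^2 = 21
a . b = 1*2 + (-1)*4 + (-1)*1 = -3
(a.b)^2 = (-3)^2 = 9
|rej|^2 = 3 - 9/21
= (63 - 9)/21
= 54/21
In lowest terms: 18/7


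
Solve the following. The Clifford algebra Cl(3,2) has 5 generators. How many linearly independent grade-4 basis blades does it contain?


Number of grade-k basis blades in Cl(p,q) with n = p + q is C(n, k).
n = 3 + 2 = 5
C(5, 4) = 5! / (4! * 1!)
= 120 / (24 * 1)
= 5


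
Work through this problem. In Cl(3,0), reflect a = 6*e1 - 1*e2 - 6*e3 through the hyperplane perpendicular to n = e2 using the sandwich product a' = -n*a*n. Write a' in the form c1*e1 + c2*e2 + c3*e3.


Reflection formula: a' = -n*a*n, with n = e2 (unit vector, n^2 = 1).
For reflection through hyperplane perp to e2:
The component along e2 flips sign, others stay.
a = (6, -1, -6)
a' = (6, 1, -6)
a' = 6*e1 + 1*e2 - 6*e3


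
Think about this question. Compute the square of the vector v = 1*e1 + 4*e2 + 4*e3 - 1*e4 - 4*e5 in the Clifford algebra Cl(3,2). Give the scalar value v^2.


v^2 = sum of c_i^2 * e_i^2
Positive signature terms (e_i^2 = +1): 1^2 + 4^2 + 4^2 = 33
Negative signature terms (e_j^2 = -1): (-1)^2 + (-4)^2 = 17
v^2 = 33 - 17 = 16


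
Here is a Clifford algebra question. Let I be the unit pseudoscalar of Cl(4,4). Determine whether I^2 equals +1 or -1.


The pseudoscalar I = e1...e_n (product of all n generators) of Cl(p,q) satisfies I^2 = (-1)^(q + n(n-1)/2).
p = 4, q = 4, n = p + q = 8
n(n-1)/2 = 8 * 7 / 2 = 28
Exponent = q + n(n-1)/2 = 4 + 28 = 32
I^2 = (-1)^32 = +1


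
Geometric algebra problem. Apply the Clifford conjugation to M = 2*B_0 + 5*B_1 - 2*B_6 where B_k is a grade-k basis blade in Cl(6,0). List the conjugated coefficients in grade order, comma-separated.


Clifford conjugate sign for grade k: (-1)^(k(k+1)/2)
Grade 0: (-1)^(0*1/2) = (-1)^0 = 1, coeff 2 -> 2
Grade 1: (-1)^(1*2/2) = (-1)^1 = -1, coeff 5 -> -5
Grade 6: (-1)^(6*7/2) = (-1)^21 = -1, coeff -2 -> 2
Conjugated coefficients: 2, -5, 2


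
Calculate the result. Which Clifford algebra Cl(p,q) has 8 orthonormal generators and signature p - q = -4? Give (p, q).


We need p + q = 8 and p - q = -4.
Adding: 2p = 8 + (-4) = 4, so p = 2.
Then q = 8 - 2 = 6.
(p, q) = (2, 6)


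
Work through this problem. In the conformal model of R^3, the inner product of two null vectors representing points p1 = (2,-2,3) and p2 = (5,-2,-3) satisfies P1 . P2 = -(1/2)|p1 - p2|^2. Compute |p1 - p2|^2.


p1 - p2 = (-3, 0, 6)
|p1 - p2|^2 = (-3)^2 + 0^2 + 6^2
= 9 + 0 + 36
= 45


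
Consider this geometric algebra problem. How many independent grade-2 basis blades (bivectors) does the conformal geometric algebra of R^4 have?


The conformal model of R^4 uses Cl(5,1) with m = 4 + 2 = 6 generators.
Number of grade-2 blades = C(m, 2) = C(6, 2)
= 6*5/2 = 15


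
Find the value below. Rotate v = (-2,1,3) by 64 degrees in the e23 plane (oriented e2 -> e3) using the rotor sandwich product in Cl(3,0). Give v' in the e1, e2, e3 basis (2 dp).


Rotor R = cos(32deg) - sin(32deg)*e23
Rotation angle theta = 2 * 32 = 64 degrees in the e23 plane (e2 -> e3).
The component perpendicular to the plane (e1) is invariant: v'_1 = v1 = -2.00
cos(64deg) = 0.4384, sin(64deg) = 0.8988
v'_2 = v2*cos(theta) - v3*sin(theta) = 1*0.4384 - 3*0.8988 = -2.26
v'_3 = v2*sin(theta) + v3*cos(theta) = 1*0.8988 + 3*0.4384 = 2.21
v' = -2.00*e1 - 2.26*e2 + 2.21*e3


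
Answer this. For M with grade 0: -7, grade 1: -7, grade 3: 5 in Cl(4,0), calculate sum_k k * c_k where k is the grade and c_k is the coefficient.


Grade-weighted sum = sum of grade_k * coefficient_k
0*(-7) = 0
1*(-7) = -7
3*5 = 15
Total = 0 + (-7) + 15 = 8


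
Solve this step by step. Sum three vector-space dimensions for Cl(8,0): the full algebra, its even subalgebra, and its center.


n = 8 + 0 = 8
Total dim = 2^8 = 256
Even subalgebra dim = 2^7 = 128
n is even, so center dim = 1
Sum = 256 + 128 + 1 = 385


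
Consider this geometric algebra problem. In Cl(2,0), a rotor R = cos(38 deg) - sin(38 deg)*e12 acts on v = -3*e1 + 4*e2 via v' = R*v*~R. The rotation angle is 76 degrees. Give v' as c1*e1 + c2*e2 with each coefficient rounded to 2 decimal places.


Rotor R = cos(38deg) - sin(38deg)*e12
Rotation angle theta = 2 * 38 = 76 degrees
v' = R*v*~R rotates v by theta.
cos(76deg) = 0.2419, sin(76deg) = 0.9703
v'_1 = -3*cos(76deg) - 4*sin(76deg)
= -3*0.2419 - 4*0.9703
= -4.61
v'_2 = -3*sin(76deg) + 4*cos(76deg)
= -3*0.9703 + 4*0.2419
= -1.94
v' = -4.61*e1 - 1.94*e2


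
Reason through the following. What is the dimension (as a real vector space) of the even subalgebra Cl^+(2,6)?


Even subalgebra dimension = 2^(n-1)
n = 2 + 6 = 8
2^(8 - 1) = 2^7 = 128
Verification: sum of C(8,k) for even k = 1 + 28 + 70 + 28 + 1 = 128
Result = 128


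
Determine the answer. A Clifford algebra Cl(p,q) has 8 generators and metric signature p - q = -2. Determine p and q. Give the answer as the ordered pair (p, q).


We need p + q = 8 and p - q = -2.
Adding: 2p = 8 + (-2) = 6, so p = 3.
Then q = 8 - 3 = 5.
(p, q) = (3, 5)


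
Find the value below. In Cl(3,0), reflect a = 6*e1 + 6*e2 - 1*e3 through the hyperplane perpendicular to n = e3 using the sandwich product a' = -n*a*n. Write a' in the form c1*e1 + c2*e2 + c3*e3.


Reflection formula: a' = -n*a*n, with n = e3 (unit vector, n^2 = 1).
For reflection through hyperplane perp to e3:
The component along e3 flips sign, others stay.
a = (6, 6, -1)
a' = (6, 6, 1)
a' = 6*e1 + 6*e2 + 1*e3


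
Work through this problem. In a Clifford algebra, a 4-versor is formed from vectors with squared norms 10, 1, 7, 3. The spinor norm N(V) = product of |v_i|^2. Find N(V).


Spinor norm N(V) = |v1|^2 * |v2|^2 * ... * |v4|^2
= 10 * 1 * 7 * 3
Running product: 10, 10, 70, 210
N(V) = 210


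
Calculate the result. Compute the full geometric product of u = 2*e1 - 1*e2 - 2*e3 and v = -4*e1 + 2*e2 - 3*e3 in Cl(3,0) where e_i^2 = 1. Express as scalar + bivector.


In Cl(3,0): e_i^2 = 1, e_ie_j = -e_je_i for i != j.
Scalar part = u . v = 2*(-4) + (-1)*2 + (-2)*(-3)
= -8 + (-2) + 6 = -4
e12 coeff = 2*2 - (-1)*(-4) = 4 - 4 = 0
e13 coeff = 2*(-3) - (-2)*(-4) = -6 - 8 = -14
e23 coeff = (-1)*(-3) - (-2)*2 = 3 - (-4) = 7
uv = -4 + 0*e12 - 14*e13 + 7*e23


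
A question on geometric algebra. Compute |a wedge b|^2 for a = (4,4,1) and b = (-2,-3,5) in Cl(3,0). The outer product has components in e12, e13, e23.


a wedge b = (a1*b2 - a2*b1)*e12 + (a1*b3 - a3*b1)*e13 + (a2*b3 - a3*b2)*e23
e12 coeff: 4*(-3) - 4*(-2) = -12 - (-8) = -4
e13 coeff: 4*5 - 1*(-2) = 20 - (-2) = 22
e23 coeff: 4*5 - 1*(-3) = 20 - (-3) = 23
|a wedge b|^2 = (-4)^2 + 22^2 + 23^2
= 16 + 484 + 529
= 1029


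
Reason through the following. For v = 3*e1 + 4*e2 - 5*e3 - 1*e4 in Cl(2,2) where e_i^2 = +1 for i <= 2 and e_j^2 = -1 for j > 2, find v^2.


v^2 = sum of c_i^2 * e_i^2
Positive signature terms (e_i^2 = +1): 3^2 + 4^2 = 25
Negative signature terms (e_j^2 = -1): (-5)^2 + (-1)^2 = 26
v^2 = 25 - 26 = -1


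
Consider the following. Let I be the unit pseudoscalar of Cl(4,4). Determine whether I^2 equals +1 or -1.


The pseudoscalar I = e1...e_n (product of all n generators) of Cl(p,q) satisfies I^2 = (-1)^(q + n(n-1)/2).
p = 4, q = 4, n = p + q = 8
n(n-1)/2 = 8 * 7 / 2 = 28
Exponent = q + n(n-1)/2 = 4 + 28 = 32
I^2 = (-1)^32 = +1


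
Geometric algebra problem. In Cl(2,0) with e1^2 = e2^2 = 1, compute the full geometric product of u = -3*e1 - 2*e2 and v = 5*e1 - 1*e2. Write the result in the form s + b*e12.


Expand: (-3*e1 - 2*e2)(5*e1 - 1*e2)
= (-3)*5*e1e1 + (-3)*(-1)*e1e2 + (-2)*5*e2e1 + (-2)*(-1)*e2e2
Using e1^2 = e2^2 = 1, e2e1 = -e1e2:
Scalar part s = (-3)*5 + (-2)*(-1) = -15 + 2 = -13
Bivector part b = (-3)*(-1) - (-2)*5 = 3 - (-10) = 13
uv = -13 + 13*e12


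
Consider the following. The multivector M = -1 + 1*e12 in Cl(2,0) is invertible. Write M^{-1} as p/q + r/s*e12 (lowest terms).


M = -1 + 1*e12, where e12^2 = -1.
Since M commutes with its reverse ~M = a - b*e12, M * ~M = a^2 - b^2*e12^2 = a^2 + b^2.
So M^{-1} = ~M / (a^2 + b^2) = (a - b*e12)/(a^2 + b^2).
a^2 + b^2 = 1 + 1 = 2
Scalar part = -1/2 = -1/2
Bivector coeff = -1/2 = -1/2
M^{-1} = -1/2 - 1/2*e12


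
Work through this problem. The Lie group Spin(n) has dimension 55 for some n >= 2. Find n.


dim Spin(n) = dim so(n) = n(n-1)/2.
Solve n(n-1)/2 = 55, i.e. n^2 - n - 110 = 0.
Discriminant = 1 + 8*55 = 441
n = (1 + sqrt(441))/2 = (1 + 21)/2 = 11


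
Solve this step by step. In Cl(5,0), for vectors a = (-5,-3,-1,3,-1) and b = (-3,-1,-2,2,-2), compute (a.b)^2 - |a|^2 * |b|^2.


a . b = (-5)*(-3) + (-3)*(-1) + (-1)*(-2) + 3*2 + (-1)*(-2)
= 15 + 3 + 2 + 6 + 2 = 28
|a|^2 = (-5)^2 + (-3)^2 + (-1)^2 + 3^2 + (-1)^2 = 45
|b|^2 = (-3)^2 + (-1)^2 + (-2)^2 + 2^2 + (-2)^2 = 22
(a.b)^2 = 28^2 = 784
|a|^2 * |b|^2 = 45 * 22 = 990
Result = 784 - 990 = -206


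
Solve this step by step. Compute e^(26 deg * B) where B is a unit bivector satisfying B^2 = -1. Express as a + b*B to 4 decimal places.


For a unit bivector B with B^2 = -1, the exponential series gives
e^(theta*B) = cos(theta) + sin(theta)*B (the GA analogue of Euler's formula).
theta = 26 degrees = 0.453786 rad
cos(26 deg) = 0.8988
sin(26 deg) = 0.4384
exp(theta*B) = 0.8988 + 0.4384*B


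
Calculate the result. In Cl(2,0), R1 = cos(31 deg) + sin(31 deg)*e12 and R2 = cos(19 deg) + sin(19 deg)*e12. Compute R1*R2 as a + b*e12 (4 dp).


Same-plane rotors commute and their half-angles add:
R1*R2 = cos(a1 + a2) + sin(a1 + a2)*e12.
a1 + a2 = 31 + 19 = 50 deg
cos(50 deg) = 0.6428
sin(50 deg) = 0.7660
R1*R2 = 0.6428 + 0.7660*e12


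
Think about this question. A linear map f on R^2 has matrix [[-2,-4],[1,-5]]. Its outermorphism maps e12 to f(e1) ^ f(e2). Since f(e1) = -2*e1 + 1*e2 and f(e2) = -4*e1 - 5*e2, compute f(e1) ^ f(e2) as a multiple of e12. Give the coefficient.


The outermorphism of a linear map f sends e1^e2 to f(e1)^f(e2).
f(e1) = -2*e1 + 1*e2
f(e2) = -4*e1 - 5*e2
f(e1) ^ f(e2) = (-2*e1 + 1*e2) ^ (-4*e1 - 5*e2)
= (-2)*(-5)*e12 + 1*(-4)*e21
= (10 - (-4))*e12
= 14*e12
Coefficient = 14


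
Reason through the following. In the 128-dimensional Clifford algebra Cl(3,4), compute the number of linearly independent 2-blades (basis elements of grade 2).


Number of grade-k basis blades in Cl(p,q) with n = p + q is C(n, k).
n = 3 + 4 = 7
C(7, 2) = 7! / (2! * 5!)
= 5040 / (2 * 120)
= 21


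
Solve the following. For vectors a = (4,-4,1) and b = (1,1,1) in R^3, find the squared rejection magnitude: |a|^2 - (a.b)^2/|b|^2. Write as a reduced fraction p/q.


|a|^2 = 4^2 + (-4)^2 + 1^2 = 33
|b|^2 = 1^2 + 1^2 + 1^2 = 3
a . b = 4*1 + (-4)*1 + 1*1 = 1
(a.b)^2 = 1^2 = 1
|rej|^2 = 33 - 1/3
= (99 - 1)/3
= 98/3
In lowest terms: 98/3


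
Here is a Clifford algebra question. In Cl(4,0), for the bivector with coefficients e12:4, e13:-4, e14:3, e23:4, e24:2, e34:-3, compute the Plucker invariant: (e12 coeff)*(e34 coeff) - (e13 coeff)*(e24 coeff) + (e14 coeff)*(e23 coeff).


Plucker relation: af - be + cd
a*f = 4*(-3) = -12
b*e = (-4)*2 = -8
c*d = 3*4 = 12
af - be + cd = -12 - (-8) + 12
= 8


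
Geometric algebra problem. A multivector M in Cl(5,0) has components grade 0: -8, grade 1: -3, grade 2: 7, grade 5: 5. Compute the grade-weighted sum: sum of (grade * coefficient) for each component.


Grade-weighted sum = sum of grade_k * coefficient_k
0*(-8) = 0
1*(-3) = -3
2*7 = 14
5*5 = 25
Total = 0 + (-3) + 14 + 25 = 36


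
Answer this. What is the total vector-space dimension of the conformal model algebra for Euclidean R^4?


The conformal model of R^4 uses Cl(5,1): the 4 Euclidean generators plus two extra orthogonal generators e+ (e+^2 = +1) and e- (e-^2 = -1), from which the null vectors e0, einf are built.
Number of generators m = 4 + 2 = 6.
dim Cl(p,q) = 2^m = 2^6 = 64


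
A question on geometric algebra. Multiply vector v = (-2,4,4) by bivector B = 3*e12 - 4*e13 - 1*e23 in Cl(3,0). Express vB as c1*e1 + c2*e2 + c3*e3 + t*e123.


vB has grade-1 (vector) and grade-3 (trivector) parts: vB = (v _| B) + (v ^ B).
Vector part <vB>_1:
  e1: -v2*b12 - v3*b13 = -(4)*(3) - (4)*(-4) = 4
  e2: v1*b12 - v3*b23 = (-2)*(3) - (4)*(-1) = -2
  e3: v1*b13 + v2*b23 = (-2)*(-4) + (4)*(-1) = 4
Trivector part <vB>_3:
  e123: v1*b23 - v2*b13 + v3*b12 = (-2)*(-1) - (4)*(-4) + (4)*(3) = 30
vB = 4*e1 - 2*e2 + 4*e3 + 30*e123


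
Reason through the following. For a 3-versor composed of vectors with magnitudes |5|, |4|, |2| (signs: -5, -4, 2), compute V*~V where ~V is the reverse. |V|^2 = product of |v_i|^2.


Each vector v_i has |v_i|^2 = s_i^2
Squared scales: (-5)^2 = 25, (-4)^2 = 16, 2^2 = 4
|V|^2 = 25 * 16 * 4
= 1600


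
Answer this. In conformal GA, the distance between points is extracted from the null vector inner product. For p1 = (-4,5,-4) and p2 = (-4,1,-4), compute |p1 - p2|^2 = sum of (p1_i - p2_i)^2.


p1 - p2 = (0, 4, 0)
|p1 - p2|^2 = 0^2 + 4^2 + 0^2
= 0 + 16 + 0
= 16


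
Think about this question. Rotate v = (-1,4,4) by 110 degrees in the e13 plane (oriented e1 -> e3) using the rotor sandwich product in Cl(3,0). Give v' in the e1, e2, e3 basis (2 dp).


Rotor R = cos(55deg) - sin(55deg)*e13
Rotation angle theta = 2 * 55 = 110 degrees in the e13 plane (e1 -> e3).
The component perpendicular to the plane (e2) is invariant: v'_2 = v2 = 4.00
cos(110deg) = -0.3420, sin(110deg) = 0.9397
v'_1 = v1*cos(theta) - v3*sin(theta) = -1*(-0.3420) - 4*0.9397 = -3.42
v'_3 = v1*sin(theta) + v3*cos(theta) = -1*0.9397 + 4*(-0.3420) = -2.31
v' = -3.42*e1 + 4.00*e2 - 2.31*e3


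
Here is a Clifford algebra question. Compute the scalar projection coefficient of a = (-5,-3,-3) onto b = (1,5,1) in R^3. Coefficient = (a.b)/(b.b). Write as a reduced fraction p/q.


Projection coefficient = (a . b) / (b . b)
a . b = (-5)*1 + (-3)*5 + (-3)*1
= -5 + (-15) + (-3) = -23
b . b = 1^2 + 5^2 + 1^2
= 1 + 25 + 1 = 27
Coefficient = -23/27
In lowest terms: -23/27


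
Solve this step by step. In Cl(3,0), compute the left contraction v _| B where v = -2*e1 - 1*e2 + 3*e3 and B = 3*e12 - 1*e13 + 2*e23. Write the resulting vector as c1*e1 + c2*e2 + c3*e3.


Left contraction v _| B = <vB>_1 (grade-1 part of the geometric product vB).
Using e1_|e12 = e2, e2_|e12 = -e1, e1_|e13 = e3, e3_|e13 = -e1, e2_|e23 = e3, e3_|e23 = -e2:
e1 coeff: -v2*b12 - v3*b13 = -(-1)*(3) - (3)*(-1) = 6
e2 coeff: v1*b12 - v3*b23 = (-2)*(3) - (3)*(2) = -12
e3 coeff: v1*b13 + v2*b23 = (-2)*(-1) + (-1)*(2) = 0
v _| B = 6*e1 - 12*e2 + 0*e3


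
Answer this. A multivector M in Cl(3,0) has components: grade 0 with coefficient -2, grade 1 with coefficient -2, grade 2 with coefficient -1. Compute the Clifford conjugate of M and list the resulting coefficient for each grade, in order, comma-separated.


Clifford conjugate sign for grade k: (-1)^(k(k+1)/2)
Grade 0: (-1)^(0*1/2) = (-1)^0 = 1, coeff -2 -> -2
Grade 1: (-1)^(1*2/2) = (-1)^1 = -1, coeff -2 -> 2
Grade 2: (-1)^(2*3/2) = (-1)^3 = -1, coeff -1 -> 1
Conjugated coefficients: -2, 2, 1


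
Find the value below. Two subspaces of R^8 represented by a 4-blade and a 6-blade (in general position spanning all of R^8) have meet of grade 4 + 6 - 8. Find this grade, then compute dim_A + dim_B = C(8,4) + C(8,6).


Meet grade = grade(A) + grade(B) - n
= 4 + 6 - 8 = 2
C(8,4) = 70
C(8,6) = 28
dim_A + dim_B = 70 + 28 = 98


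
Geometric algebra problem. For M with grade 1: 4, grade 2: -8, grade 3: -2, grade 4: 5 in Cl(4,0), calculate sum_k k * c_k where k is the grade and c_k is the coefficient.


Grade-weighted sum = sum of grade_k * coefficient_k
1*4 = 4
2*(-8) = -16
3*(-2) = -6
4*5 = 20
Total = 4 + (-16) + (-6) + 20 = 2


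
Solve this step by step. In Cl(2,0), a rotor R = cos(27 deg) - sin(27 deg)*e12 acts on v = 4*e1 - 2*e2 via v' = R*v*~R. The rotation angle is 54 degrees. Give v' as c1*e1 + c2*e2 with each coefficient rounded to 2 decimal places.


Rotor R = cos(27deg) - sin(27deg)*e12
Rotation angle theta = 2 * 27 = 54 degrees
v' = R*v*~R rotates v by theta.
cos(54deg) = 0.5878, sin(54deg) = 0.8090
v'_1 = 4*cos(54deg) - (-2)*sin(54deg)
= 4*0.5878 - (-2)*0.8090
= 3.97
v'_2 = 4*sin(54deg) + (-2)*cos(54deg)
= 4*0.8090 + (-2)*0.5878
= 2.06
v' = 3.97*e1 + 2.06*e2


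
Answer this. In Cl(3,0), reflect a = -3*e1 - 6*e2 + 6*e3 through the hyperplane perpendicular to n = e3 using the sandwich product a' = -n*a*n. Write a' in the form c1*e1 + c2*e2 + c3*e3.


Reflection formula: a' = -n*a*n, with n = e3 (unit vector, n^2 = 1).
For reflection through hyperplane perp to e3:
The component along e3 flips sign, others stay.
a = (-3, -6, 6)
a' = (-3, -6, -6)
a' = -3*e1 - 6*e2 - 6*e3


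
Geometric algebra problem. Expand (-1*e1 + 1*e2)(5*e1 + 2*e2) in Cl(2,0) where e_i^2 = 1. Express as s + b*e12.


Expand: (-1*e1 + 1*e2)(5*e1 + 2*e2)
= (-1)*5*e1e1 + (-1)*2*e1e2 + 1*5*e2e1 + 1*2*e2e2
Using e1^2 = e2^2 = 1, e2e1 = -e1e2:
Scalar part s = (-1)*5 + 1*2 = -5 + 2 = -3
Bivector part b = (-1)*2 - 1*5 = -2 - 5 = -7
uv = -3 - 7*e12


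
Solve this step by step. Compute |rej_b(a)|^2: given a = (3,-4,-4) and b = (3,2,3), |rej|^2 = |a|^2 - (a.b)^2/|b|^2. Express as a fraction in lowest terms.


|a|^2 = 3^2 + (-4)^2 + (-4)^2 = 41
|b|^2 = 3^2 + 2^2 + 3^2 = 22
a . b = 3*3 + (-4)*2 + (-4)*3 = -11
(a.b)^2 = (-11)^2 = 121
|rej|^2 = 41 - 121/22
= (902 - 121)/22
= 781/22
In lowest terms: 71/2


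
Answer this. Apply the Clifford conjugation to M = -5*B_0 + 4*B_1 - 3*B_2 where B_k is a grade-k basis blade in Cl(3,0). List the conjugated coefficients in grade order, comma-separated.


Clifford conjugate sign for grade k: (-1)^(k(k+1)/2)
Grade 0: (-1)^(0*1/2) = (-1)^0 = 1, coeff -5 -> -5
Grade 1: (-1)^(1*2/2) = (-1)^1 = -1, coeff 4 -> -4
Grade 2: (-1)^(2*3/2) = (-1)^3 = -1, coeff -3 -> 3
Conjugated coefficients: -5, -4, 3


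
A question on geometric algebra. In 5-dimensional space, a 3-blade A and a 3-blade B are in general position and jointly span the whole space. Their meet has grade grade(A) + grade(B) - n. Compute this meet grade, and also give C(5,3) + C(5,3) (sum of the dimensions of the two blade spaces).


Meet grade = grade(A) + grade(B) - n
= 3 + 3 - 5 = 1
C(5,3) = 10
C(5,3) = 10
dim_A + dim_B = 10 + 10 = 20


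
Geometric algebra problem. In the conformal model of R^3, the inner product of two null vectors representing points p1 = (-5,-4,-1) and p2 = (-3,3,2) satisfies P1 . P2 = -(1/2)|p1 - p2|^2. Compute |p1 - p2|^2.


p1 - p2 = (-2, -7, -3)
|p1 - p2|^2 = (-2)^2 + (-7)^2 + (-3)^2
= 4 + 49 + 9
= 62


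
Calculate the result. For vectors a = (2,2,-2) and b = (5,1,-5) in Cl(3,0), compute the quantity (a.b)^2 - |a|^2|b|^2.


a . b = 2*5 + 2*1 + (-2)*(-5)
= 10 + 2 + 10 = 22
|a|^2 = 2^2 + 2^2 + (-2)^2 = 12
|b|^2 = 5^2 + 1^2 + (-5)^2 = 51
(a.b)^2 = 22^2 = 484
|a|^2 * |b|^2 = 12 * 51 = 612
Result = 484 - 612 = -128


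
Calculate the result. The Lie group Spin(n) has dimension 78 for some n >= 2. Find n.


dim Spin(n) = dim so(n) = n(n-1)/2.
Solve n(n-1)/2 = 78, i.e. n^2 - n - 156 = 0.
Discriminant = 1 + 8*78 = 625
n = (1 + sqrt(625))/2 = (1 + 25)/2 = 13


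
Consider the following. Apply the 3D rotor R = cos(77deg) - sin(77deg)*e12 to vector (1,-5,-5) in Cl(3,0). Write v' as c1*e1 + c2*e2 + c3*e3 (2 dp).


Rotor R = cos(77deg) - sin(77deg)*e12
Rotation angle theta = 2 * 77 = 154 degrees in the e12 plane (e1 -> e2).
The component perpendicular to the plane (e3) is invariant: v'_3 = v3 = -5.00
cos(154deg) = -0.8988, sin(154deg) = 0.4384
v'_1 = v1*cos(theta) - v2*sin(theta) = 1*(-0.8988) - (-5)*0.4384 = 1.29
v'_2 = v1*sin(theta) + v2*cos(theta) = 1*0.4384 + (-5)*(-0.8988) = 4.93
v' = 1.29*e1 + 4.93*e2 - 5.00*e3


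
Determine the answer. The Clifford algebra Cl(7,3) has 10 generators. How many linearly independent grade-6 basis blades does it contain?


Number of grade-k basis blades in Cl(p,q) with n = p + q is C(n, k).
n = 7 + 3 = 10
C(10, 6) = 10! / (6! * 4!)
= 3628800 / (720 * 24)
= 210


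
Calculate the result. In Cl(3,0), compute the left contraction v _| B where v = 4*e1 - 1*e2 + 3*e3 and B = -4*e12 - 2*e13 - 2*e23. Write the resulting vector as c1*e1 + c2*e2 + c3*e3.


Left contraction v _| B = <vB>_1 (grade-1 part of the geometric product vB).
Using e1_|e12 = e2, e2_|e12 = -e1, e1_|e13 = e3, e3_|e13 = -e1, e2_|e23 = e3, e3_|e23 = -e2:
e1 coeff: -v2*b12 - v3*b13 = -(-1)*(-4) - (3)*(-2) = 2
e2 coeff: v1*b12 - v3*b23 = (4)*(-4) - (3)*(-2) = -10
e3 coeff: v1*b13 + v2*b23 = (4)*(-2) + (-1)*(-2) = -6
v _| B = 2*e1 - 10*e2 - 6*e3


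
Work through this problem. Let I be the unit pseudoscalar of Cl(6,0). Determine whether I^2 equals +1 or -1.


The pseudoscalar I = e1...e_n (product of all n generators) of Cl(p,q) satisfies I^2 = (-1)^(q + n(n-1)/2).
p = 6, q = 0, n = p + q = 6
n(n-1)/2 = 6 * 5 / 2 = 15
Exponent = q + n(n-1)/2 = 0 + 15 = 15
I^2 = (-1)^15 = -1


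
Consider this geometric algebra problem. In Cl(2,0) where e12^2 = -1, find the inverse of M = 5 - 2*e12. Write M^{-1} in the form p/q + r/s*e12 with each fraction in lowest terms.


M = 5 - 2*e12, where e12^2 = -1.
Since M commutes with its reverse ~M = a - b*e12, M * ~M = a^2 - b^2*e12^2 = a^2 + b^2.
So M^{-1} = ~M / (a^2 + b^2) = (a - b*e12)/(a^2 + b^2).
a^2 + b^2 = 25 + 4 = 29
Scalar part = 5/29 = 5/29
Bivector coeff = 2/29 = 2/29
M^{-1} = 5/29 + 2/29*e12


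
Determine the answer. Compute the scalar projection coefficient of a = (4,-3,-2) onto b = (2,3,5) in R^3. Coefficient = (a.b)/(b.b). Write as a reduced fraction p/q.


Projection coefficient = (a . b) / (b . b)
a . b = 4*2 + (-3)*3 + (-2)*5
= 8 + (-9) + (-10) = -11
b . b = 2^2 + 3^2 + 5^2
= 4 + 9 + 25 = 38
Coefficient = -11/38
In lowest terms: -11/38


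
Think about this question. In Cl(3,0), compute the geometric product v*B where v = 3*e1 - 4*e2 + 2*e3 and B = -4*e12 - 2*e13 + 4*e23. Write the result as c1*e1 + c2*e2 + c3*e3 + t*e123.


vB has grade-1 (vector) and grade-3 (trivector) parts: vB = (v _| B) + (v ^ B).
Vector part <vB>_1:
  e1: -v2*b12 - v3*b13 = -(-4)*(-4) - (2)*(-2) = -12
  e2: v1*b12 - v3*b23 = (3)*(-4) - (2)*(4) = -20
  e3: v1*b13 + v2*b23 = (3)*(-2) + (-4)*(4) = -22
Trivector part <vB>_3:
  e123: v1*b23 - v2*b13 + v3*b12 = (3)*(4) - (-4)*(-2) + (2)*(-4) = -4
vB = -12*e1 - 20*e2 - 22*e3 - 4*e123


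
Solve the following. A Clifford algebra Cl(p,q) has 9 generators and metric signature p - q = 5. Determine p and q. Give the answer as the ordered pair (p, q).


We need p + q = 9 and p - q = 5.
Adding: 2p = 9 + 5 = 14, so p = 7.
Then q = 9 - 7 = 2.
(p, q) = (7, 2)


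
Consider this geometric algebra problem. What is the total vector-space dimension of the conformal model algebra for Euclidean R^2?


The conformal model of R^2 uses Cl(3,1): the 2 Euclidean generators plus two extra orthogonal generators e+ (e+^2 = +1) and e- (e-^2 = -1), from which the null vectors e0, einf are built.
Number of generators m = 2 + 2 = 4.
dim Cl(p,q) = 2^m = 2^4 = 16


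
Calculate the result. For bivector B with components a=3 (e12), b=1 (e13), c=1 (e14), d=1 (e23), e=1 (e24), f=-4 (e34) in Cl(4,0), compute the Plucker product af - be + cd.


Plucker relation: af - be + cd
a*f = 3*(-4) = -12
b*e = 1*1 = 1
c*d = 1*1 = 1
af - be + cd = -12 - 1 + 1
= -12


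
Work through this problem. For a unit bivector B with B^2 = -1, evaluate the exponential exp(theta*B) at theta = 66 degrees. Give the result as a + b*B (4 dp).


For a unit bivector B with B^2 = -1, the exponential series gives
e^(theta*B) = cos(theta) + sin(theta)*B (the GA analogue of Euler's formula).
theta = 66 degrees = 1.151917 rad
cos(66 deg) = 0.4067
sin(66 deg) = 0.9135
exp(theta*B) = 0.4067 + 0.9135*B


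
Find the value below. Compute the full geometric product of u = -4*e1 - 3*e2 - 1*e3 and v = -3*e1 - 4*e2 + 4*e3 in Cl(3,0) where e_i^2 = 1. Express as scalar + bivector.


In Cl(3,0): e_i^2 = 1, e_ie_j = -e_je_i for i != j.
Scalar part = u . v = (-4)*(-3) + (-3)*(-4) + (-1)*4
= 12 + 12 + (-4) = 20
e12 coeff = (-4)*(-4) - (-3)*(-3) = 16 - 9 = 7
e13 coeff = (-4)*4 - (-1)*(-3) = -16 - 3 = -19
e23 coeff = (-3)*4 - (-1)*(-4) = -12 - 4 = -16
uv = 20 + 7*e12 - 19*e13 - 16*e23


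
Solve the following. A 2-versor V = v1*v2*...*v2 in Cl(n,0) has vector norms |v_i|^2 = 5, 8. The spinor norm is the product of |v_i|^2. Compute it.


Spinor norm N(V) = |v1|^2 * |v2|^2 * ... * |v2|^2
= 5 * 8
Running product: 5, 40
N(V) = 40


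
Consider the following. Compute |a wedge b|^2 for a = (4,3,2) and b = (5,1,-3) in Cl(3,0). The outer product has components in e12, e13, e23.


a wedge b = (a1*b2 - a2*b1)*e12 + (a1*b3 - a3*b1)*e13 + (a2*b3 - a3*b2)*e23
e12 coeff: 4*1 - 3*5 = 4 - 15 = -11
e13 coeff: 4*(-3) - 2*5 = -12 - 10 = -22
e23 coeff: 3*(-3) - 2*1 = -9 - 2 = -11
|a wedge b|^2 = (-11)^2 + (-22)^2 + (-11)^2
= 121 + 484 + 121
= 726


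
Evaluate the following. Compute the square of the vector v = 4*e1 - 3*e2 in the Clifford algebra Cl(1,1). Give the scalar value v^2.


v^2 = sum of c_i^2 * e_i^2
Positive signature terms (e_i^2 = +1): 4^2 = 16
Negative signature terms (e_j^2 = -1): (-3)^2 = 9
v^2 = 16 - 9 = 7


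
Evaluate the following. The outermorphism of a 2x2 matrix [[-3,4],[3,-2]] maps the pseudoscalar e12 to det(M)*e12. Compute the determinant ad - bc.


The outermorphism of a linear map f sends e1^e2 to f(e1)^f(e2).
f(e1) = -3*e1 + 3*e2
f(e2) = 4*e1 - 2*e2
f(e1) ^ f(e2) = (-3*e1 + 3*e2) ^ (4*e1 - 2*e2)
= (-3)*(-2)*e12 + 3*4*e21
= (6 - 12)*e12
= -6*e12
Coefficient = -6


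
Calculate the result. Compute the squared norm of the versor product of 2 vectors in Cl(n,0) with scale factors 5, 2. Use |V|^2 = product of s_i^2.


Each vector v_i has |v_i|^2 = s_i^2
Squared scales: 5^2 = 25, 2^2 = 4
|V|^2 = 25 * 4
= 100


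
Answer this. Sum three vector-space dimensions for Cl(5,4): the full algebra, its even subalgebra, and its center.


n = 5 + 4 = 9
Total dim = 2^9 = 512
Even subalgebra dim = 2^8 = 256
n is odd, so center dim = 2
Sum = 512 + 256 + 2 = 770


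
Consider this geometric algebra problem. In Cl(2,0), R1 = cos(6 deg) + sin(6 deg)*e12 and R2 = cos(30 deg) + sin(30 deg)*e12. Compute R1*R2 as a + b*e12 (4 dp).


Same-plane rotors commute and their half-angles add:
R1*R2 = cos(a1 + a2) + sin(a1 + a2)*e12.
a1 + a2 = 6 + 30 = 36 deg
cos(36 deg) = 0.8090
sin(36 deg) = 0.5878
R1*R2 = 0.8090 + 0.5878*e12


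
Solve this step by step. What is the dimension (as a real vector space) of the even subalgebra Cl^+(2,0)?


Even subalgebra dimension = 2^(n-1)
n = 2 + 0 = 2
2^(2 - 1) = 2^1 = 2
Verification: sum of C(2,k) for even k = 1 + 1 = 2
Result = 2


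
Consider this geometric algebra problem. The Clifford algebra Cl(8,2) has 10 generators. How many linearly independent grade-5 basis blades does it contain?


Number of grade-k basis blades in Cl(p,q) with n = p + q is C(n, k).
n = 8 + 2 = 10
C(10, 5) = 10! / (5! * 5!)
= 3628800 / (120 * 120)
= 252


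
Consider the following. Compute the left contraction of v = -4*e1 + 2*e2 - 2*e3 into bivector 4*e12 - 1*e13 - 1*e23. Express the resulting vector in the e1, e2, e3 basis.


Left contraction v _| B = <vB>_1 (grade-1 part of the geometric product vB).
Using e1_|e12 = e2, e2_|e12 = -e1, e1_|e13 = e3, e3_|e13 = -e1, e2_|e23 = e3, e3_|e23 = -e2:
e1 coeff: -v2*b12 - v3*b13 = -(2)*(4) - (-2)*(-1) = -10
e2 coeff: v1*b12 - v3*b23 = (-4)*(4) - (-2)*(-1) = -18
e3 coeff: v1*b13 + v2*b23 = (-4)*(-1) + (2)*(-1) = 2
v _| B = -10*e1 - 18*e2 + 2*e3


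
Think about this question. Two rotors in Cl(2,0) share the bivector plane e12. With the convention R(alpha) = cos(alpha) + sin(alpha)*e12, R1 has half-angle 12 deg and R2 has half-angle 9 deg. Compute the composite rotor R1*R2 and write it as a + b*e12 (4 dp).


Same-plane rotors commute and their half-angles add:
R1*R2 = cos(a1 + a2) + sin(a1 + a2)*e12.
a1 + a2 = 12 + 9 = 21 deg
cos(21 deg) = 0.9336
sin(21 deg) = 0.3584
R1*R2 = 0.9336 + 0.3584*e12


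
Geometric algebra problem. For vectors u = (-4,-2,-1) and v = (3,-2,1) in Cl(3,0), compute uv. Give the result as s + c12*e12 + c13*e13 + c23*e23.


In Cl(3,0): e_i^2 = 1, e_ie_j = -e_je_i for i != j.
Scalar part = u . v = (-4)*3 + (-2)*(-2) + (-1)*1
= -12 + 4 + (-1) = -9
e12 coeff = (-4)*(-2) - (-2)*3 = 8 - (-6) = 14
e13 coeff = (-4)*1 - (-1)*3 = -4 - (-3) = -1
e23 coeff = (-2)*1 - (-1)*(-2) = -2 - 2 = -4
uv = -9 + 14*e12 - 1*e13 - 4*e23


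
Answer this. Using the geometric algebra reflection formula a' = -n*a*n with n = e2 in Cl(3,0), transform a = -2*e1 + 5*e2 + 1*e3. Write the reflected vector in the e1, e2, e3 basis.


Reflection formula: a' = -n*a*n, with n = e2 (unit vector, n^2 = 1).
For reflection through hyperplane perp to e2:
The component along e2 flips sign, others stay.
a = (-2, 5, 1)
a' = (-2, -5, 1)
a' = -2*e1 - 5*e2 + 1*e3


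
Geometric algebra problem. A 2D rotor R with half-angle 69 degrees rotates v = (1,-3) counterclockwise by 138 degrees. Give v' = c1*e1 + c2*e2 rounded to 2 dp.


Rotor R = cos(69deg) - sin(69deg)*e12
Rotation angle theta = 2 * 69 = 138 degrees
v' = R*v*~R rotates v by theta.
cos(138deg) = -0.7431, sin(138deg) = 0.6691
v'_1 = 1*cos(138deg) - (-3)*sin(138deg)
= 1*(-0.7431) - (-3)*0.6691
= 1.26
v'_2 = 1*sin(138deg) + (-3)*cos(138deg)
= 1*0.6691 + (-3)*(-0.7431)
= 2.90
v' = 1.26*e1 + 2.90*e2


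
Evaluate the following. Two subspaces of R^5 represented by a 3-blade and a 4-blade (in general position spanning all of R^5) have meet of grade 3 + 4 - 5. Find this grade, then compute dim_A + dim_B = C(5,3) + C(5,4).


Meet grade = grade(A) + grade(B) - n
= 3 + 4 - 5 = 2
C(5,3) = 10
C(5,4) = 5
dim_A + dim_B = 10 + 5 = 15


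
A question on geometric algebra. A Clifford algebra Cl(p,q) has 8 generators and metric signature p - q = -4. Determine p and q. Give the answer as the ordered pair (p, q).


We need p + q = 8 and p - q = -4.
Adding: 2p = 8 + (-4) = 4, so p = 2.
Then q = 8 - 2 = 6.
(p, q) = (2, 6)


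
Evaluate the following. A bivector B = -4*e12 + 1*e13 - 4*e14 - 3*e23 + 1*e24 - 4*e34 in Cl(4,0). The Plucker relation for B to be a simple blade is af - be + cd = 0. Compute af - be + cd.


Plucker relation: af - be + cd
a*f = (-4)*(-4) = 16
b*e = 1*1 = 1
c*d = (-4)*(-3) = 12
af - be + cd = 16 - 1 + 12
= 27


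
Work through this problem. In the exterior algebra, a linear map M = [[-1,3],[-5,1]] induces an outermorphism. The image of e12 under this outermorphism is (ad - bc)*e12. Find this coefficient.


The outermorphism of a linear map f sends e1^e2 to f(e1)^f(e2).
f(e1) = -1*e1 - 5*e2
f(e2) = 3*e1 + 1*e2
f(e1) ^ f(e2) = (-1*e1 - 5*e2) ^ (3*e1 + 1*e2)
= (-1)*1*e12 + (-5)*3*e21
= (-1 - (-15))*e12
= 14*e12
Coefficient = 14


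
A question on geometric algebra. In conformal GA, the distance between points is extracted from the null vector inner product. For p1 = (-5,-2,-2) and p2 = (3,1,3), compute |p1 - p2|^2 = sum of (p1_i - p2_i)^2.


p1 - p2 = (-8, -3, -5)
|p1 - p2|^2 = (-8)^2 + (-3)^2 + (-5)^2
= 64 + 9 + 25
= 98


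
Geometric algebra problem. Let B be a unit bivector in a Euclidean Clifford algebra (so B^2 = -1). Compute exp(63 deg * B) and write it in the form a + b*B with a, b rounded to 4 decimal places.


For a unit bivector B with B^2 = -1, the exponential series gives
e^(theta*B) = cos(theta) + sin(theta)*B (the GA analogue of Euler's formula).
theta = 63 degrees = 1.099557 rad
cos(63 deg) = 0.4540
sin(63 deg) = 0.8910
exp(theta*B) = 0.4540 + 0.8910*B


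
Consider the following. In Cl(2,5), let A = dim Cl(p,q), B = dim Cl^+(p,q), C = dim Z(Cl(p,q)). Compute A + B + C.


n = 2 + 5 = 7
Total dim = 2^7 = 128
Even subalgebra dim = 2^6 = 64
n is odd, so center dim = 2
Sum = 128 + 64 + 2 = 194


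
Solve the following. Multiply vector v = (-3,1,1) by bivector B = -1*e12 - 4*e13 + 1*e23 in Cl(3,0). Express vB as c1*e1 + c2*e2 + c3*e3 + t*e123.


vB has grade-1 (vector) and grade-3 (trivector) parts: vB = (v _| B) + (v ^ B).
Vector part <vB>_1:
  e1: -v2*b12 - v3*b13 = -(1)*(-1) - (1)*(-4) = 5
  e2: v1*b12 - v3*b23 = (-3)*(-1) - (1)*(1) = 2
  e3: v1*b13 + v2*b23 = (-3)*(-4) + (1)*(1) = 13
Trivector part <vB>_3:
  e123: v1*b23 - v2*b13 + v3*b12 = (-3)*(1) - (1)*(-4) + (1)*(-1) = 0
vB = 5*e1 + 2*e2 + 13*e3 + 0*e123


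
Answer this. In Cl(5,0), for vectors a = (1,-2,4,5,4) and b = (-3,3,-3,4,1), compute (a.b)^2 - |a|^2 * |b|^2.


a . b = 1*(-3) + (-2)*3 + 4*(-3) + 5*4 + 4*1
= -3 + (-6) + (-12) + 20 + 4 = 3
|a|^2 = 1^2 + (-2)^2 + 4^2 + 5^2 + 4^2 = 62
|b|^2 = (-3)^2 + 3^2 + (-3)^2 + 4^2 + 1^2 = 44
(a.b)^2 = 3^2 = 9
|a|^2 * |b|^2 = 62 * 44 = 2728
Result = 9 - 2728 = -2719


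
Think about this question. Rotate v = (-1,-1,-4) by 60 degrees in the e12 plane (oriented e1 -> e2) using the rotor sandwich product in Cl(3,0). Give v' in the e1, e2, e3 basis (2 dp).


Rotor R = cos(30deg) - sin(30deg)*e12
Rotation angle theta = 2 * 30 = 60 degrees in the e12 plane (e1 -> e2).
The component perpendicular to the plane (e3) is invariant: v'_3 = v3 = -4.00
cos(60deg) = 0.5000, sin(60deg) = 0.8660
v'_1 = v1*cos(theta) - v2*sin(theta) = -1*0.5000 - (-1)*0.8660 = 0.37
v'_2 = v1*sin(theta) + v2*cos(theta) = -1*0.8660 + (-1)*0.5000 = -1.37
v' = 0.37*e1 - 1.37*e2 - 4.00*e3


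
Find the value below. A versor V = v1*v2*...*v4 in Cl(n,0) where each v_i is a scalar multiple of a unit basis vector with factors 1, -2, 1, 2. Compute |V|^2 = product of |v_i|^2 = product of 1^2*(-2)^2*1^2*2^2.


Each vector v_i has |v_i|^2 = s_i^2
Squared scales: 1^2 = 1, (-2)^2 = 4, 1^2 = 1, 2^2 = 4
|V|^2 = 1 * 4 * 1 * 4
= 16


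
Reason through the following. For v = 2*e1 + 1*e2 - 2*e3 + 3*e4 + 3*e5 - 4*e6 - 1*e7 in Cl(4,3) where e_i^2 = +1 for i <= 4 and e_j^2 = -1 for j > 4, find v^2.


v^2 = sum of c_i^2 * e_i^2
Positive signature terms (e_i^2 = +1): 2^2 + 1^2 + (-2)^2 + 3^2 = 18
Negative signature terms (e_j^2 = -1): 3^2 + (-4)^2 + (-1)^2 = 26
v^2 = 18 - 26 = -8
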